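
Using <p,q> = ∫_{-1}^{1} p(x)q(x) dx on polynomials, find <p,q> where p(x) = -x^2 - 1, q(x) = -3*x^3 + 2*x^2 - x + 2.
<p,q> = -112/15

Expand the product: p(x)·q(x) = 3*x^5 - 2*x^4 + 4*x^3 - 4*x^2 + x - 2.
∫_{-1}^{1} of each monomial x^k gives [2/(k+1) if k even, 0 if k odd]. Integrating term-by-term (or equivalently evaluating the antiderivative F(x) = x^6/2 - 2*x^5/5 + x^4 - 4*x^3/3 + x^2/2 - 2*x at the endpoints):
  F(1) − F(−1) = -26/15 − (86/15) = -112/15.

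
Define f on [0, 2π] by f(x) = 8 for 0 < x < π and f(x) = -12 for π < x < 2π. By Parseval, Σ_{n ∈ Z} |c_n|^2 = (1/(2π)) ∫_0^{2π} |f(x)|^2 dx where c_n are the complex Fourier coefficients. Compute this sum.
Σ |c_n|^2 = 104

Parseval equates the L^2 energy of f (normalised by 1/(2π)) with the ℓ^2 sum of its Fourier coefficients: (1/(2π)) ∫_0^{2π} |f|^2 = Σ |c_n|^2.
Compute the left side: (1/(2π)) [∫_0^π 8^2 dx + ∫_π^{2π} (-12)^2 dx] = (1/(2π)) · (64π + 144π) = (64 + 144)/2 = 104.
So Σ_{n ∈ Z} |c_n|^2 = 104.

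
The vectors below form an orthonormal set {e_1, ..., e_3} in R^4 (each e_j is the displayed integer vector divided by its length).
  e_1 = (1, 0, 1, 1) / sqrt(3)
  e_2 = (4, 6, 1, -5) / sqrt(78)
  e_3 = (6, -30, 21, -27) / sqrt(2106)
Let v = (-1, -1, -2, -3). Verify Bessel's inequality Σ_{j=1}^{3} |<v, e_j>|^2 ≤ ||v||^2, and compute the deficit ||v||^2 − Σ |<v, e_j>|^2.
Σ |<v, e_j>|^2 = 14; ||v||^2 = 15; deficit = 1

Write each e_j = u_j / sqrt(<u_j, u_j>) where u_j is the displayed integer vector. Then <v, e_j> = <v, u_j> / sqrt(<u_j, u_j>), so |<v, e_j>|^2 = <v, u_j>^2 / <u_j, u_j>.
Coefficients: <v, e_1> = -6/sqrt(3), <v, e_2> = 3/sqrt(78), <v, e_3> = 63/sqrt(2106).
Square and sum: Σ |<v, e_j>|^2 = 14.
Compute ||v||^2 = v·v = 15.
Deficit = 15 − 14 = 1 ≥ 0, confirming Bessel's inequality. (The deficit equals ||v − Σ <v,e_j> e_j||^2, the squared distance from v to span{e_j}.)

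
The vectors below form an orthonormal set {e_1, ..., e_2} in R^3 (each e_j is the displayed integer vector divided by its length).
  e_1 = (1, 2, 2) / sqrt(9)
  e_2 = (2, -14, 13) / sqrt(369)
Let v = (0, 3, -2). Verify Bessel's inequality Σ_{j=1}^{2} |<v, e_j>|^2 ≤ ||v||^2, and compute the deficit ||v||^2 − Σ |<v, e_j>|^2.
Σ |<v, e_j>|^2 = 532/41; ||v||^2 = 13; deficit = 1/41

Write each e_j = u_j / sqrt(<u_j, u_j>) where u_j is the displayed integer vector. Then <v, e_j> = <v, u_j> / sqrt(<u_j, u_j>), so |<v, e_j>|^2 = <v, u_j>^2 / <u_j, u_j>.
Coefficients: <v, e_1> = 2/sqrt(9), <v, e_2> = -68/sqrt(369).
Square and sum: Σ |<v, e_j>|^2 = 532/41.
Compute ||v||^2 = v·v = 13.
Deficit = 13 − 532/41 = 1/41 ≥ 0, confirming Bessel's inequality. (The deficit equals ||v − Σ <v,e_j> e_j||^2, the squared distance from v to span{e_j}.)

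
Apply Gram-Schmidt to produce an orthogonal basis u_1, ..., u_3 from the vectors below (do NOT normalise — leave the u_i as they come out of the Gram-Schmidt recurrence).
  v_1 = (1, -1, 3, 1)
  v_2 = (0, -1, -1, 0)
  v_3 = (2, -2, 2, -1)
Orthogonal basis:
  u_1 = (1, -1, 3, 1)
  u_2 = (1/6, -7/6, -1/2, 1/6)
  u_3 = (11/10, -1/5, 1/5, -19/10)

Apply the Gram-Schmidt recurrence
  u_1 = v_1
  u_i = v_i − Σ_{j<i} ((v_i · u_j) / (u_j · u_j)) · u_j.

Step by step this gives:
  u_1 = (1, -1, 3, 1)
  u_2 = (1/6, -7/6, -1/2, 1/6)
  u_3 = (11/10, -1/5, 1/5, -19/10)

Orthogonality check:
  u_2 · u_1 = 0 (should be 0)
  u_3 · u_1 = 0 (should be 0)
  u_3 · u_2 = 0 (should be 0)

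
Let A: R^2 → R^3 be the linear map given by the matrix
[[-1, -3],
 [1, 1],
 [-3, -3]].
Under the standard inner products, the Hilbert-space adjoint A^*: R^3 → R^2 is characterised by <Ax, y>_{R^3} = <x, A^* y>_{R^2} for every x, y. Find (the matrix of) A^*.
A^* = A^T =
[[-1, 1, -3],
 [-3, 1, -3]]

For real matrices with standard dot products, the defining identity <Ax, y> = <x, A^* y> gives (Ax)^T y = x^T (A^*) y, i.e. x^T A^T y = x^T (A^*) y. Since this holds for all x, y, we must have A^* = A^T. Therefore
A^* =
[[-1, 1, -3],
 [-3, 1, -3]].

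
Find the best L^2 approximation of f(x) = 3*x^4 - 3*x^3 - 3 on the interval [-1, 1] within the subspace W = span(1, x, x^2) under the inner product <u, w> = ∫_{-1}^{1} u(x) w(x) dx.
g(x) = 18*x^2/7 - 9*x/5 - 114/35

The best approximation g ∈ W is the orthogonal projection of f onto W. Writing g = a_0 + a_1 x + a_2 x^2, the coefficients solve the normal equations G · a = b where
  G_{ij} = <φ_i, φ_j> and b_i = <f, φ_i>, with φ_0 = 1, φ_1 = x, φ_2 = x^2.
G =
  [2, 0, 2/3]
  [0, 2/3, 0]
  [2/3, 0, 2/5],
b = (-24/5, -6/5, -8/7).
Solving gives a_0 = -114/35, a_1 = -9/5, a_2 = 18/7, so
  g(x) = 18*x^2/7 - 9*x/5 - 114/35.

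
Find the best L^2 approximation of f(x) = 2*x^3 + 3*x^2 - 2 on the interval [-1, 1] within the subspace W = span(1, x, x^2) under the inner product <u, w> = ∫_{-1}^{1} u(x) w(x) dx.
g(x) = 3*x^2 + 6*x/5 - 2

The best approximation g ∈ W is the orthogonal projection of f onto W. Writing g = a_0 + a_1 x + a_2 x^2, the coefficients solve the normal equations G · a = b where
  G_{ij} = <φ_i, φ_j> and b_i = <f, φ_i>, with φ_0 = 1, φ_1 = x, φ_2 = x^2.
G =
  [2, 0, 2/3]
  [0, 2/3, 0]
  [2/3, 0, 2/5],
b = (-2, 4/5, -2/15).
Solving gives a_0 = -2, a_1 = 6/5, a_2 = 3, so
  g(x) = 3*x^2 + 6*x/5 - 2.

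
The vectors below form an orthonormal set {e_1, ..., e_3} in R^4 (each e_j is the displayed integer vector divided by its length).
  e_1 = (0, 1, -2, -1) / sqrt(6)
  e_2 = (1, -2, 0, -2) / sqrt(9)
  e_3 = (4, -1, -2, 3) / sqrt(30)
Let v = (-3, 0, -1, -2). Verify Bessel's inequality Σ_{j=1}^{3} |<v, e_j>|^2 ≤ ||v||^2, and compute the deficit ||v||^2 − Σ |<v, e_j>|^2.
Σ |<v, e_j>|^2 = 509/45; ||v||^2 = 14; deficit = 121/45

Write each e_j = u_j / sqrt(<u_j, u_j>) where u_j is the displayed integer vector. Then <v, e_j> = <v, u_j> / sqrt(<u_j, u_j>), so |<v, e_j>|^2 = <v, u_j>^2 / <u_j, u_j>.
Coefficients: <v, e_1> = 4/sqrt(6), <v, e_2> = 1/sqrt(9), <v, e_3> = -16/sqrt(30).
Square and sum: Σ |<v, e_j>|^2 = 509/45.
Compute ||v||^2 = v·v = 14.
Deficit = 14 − 509/45 = 121/45 ≥ 0, confirming Bessel's inequality. (The deficit equals ||v − Σ <v,e_j> e_j||^2, the squared distance from v to span{e_j}.)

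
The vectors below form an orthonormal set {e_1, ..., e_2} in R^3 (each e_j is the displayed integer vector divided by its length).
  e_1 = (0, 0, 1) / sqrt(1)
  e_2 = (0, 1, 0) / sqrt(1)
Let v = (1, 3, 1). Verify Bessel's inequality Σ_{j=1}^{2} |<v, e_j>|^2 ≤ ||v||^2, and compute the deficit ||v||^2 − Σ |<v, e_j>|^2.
Σ |<v, e_j>|^2 = 10; ||v||^2 = 11; deficit = 1

Write each e_j = u_j / sqrt(<u_j, u_j>) where u_j is the displayed integer vector. Then <v, e_j> = <v, u_j> / sqrt(<u_j, u_j>), so |<v, e_j>|^2 = <v, u_j>^2 / <u_j, u_j>.
Coefficients: <v, e_1> = 1/sqrt(1), <v, e_2> = 3/sqrt(1).
Square and sum: Σ |<v, e_j>|^2 = 10.
Compute ||v||^2 = v·v = 11.
Deficit = 11 − 10 = 1 ≥ 0, confirming Bessel's inequality. (The deficit equals ||v − Σ <v,e_j> e_j||^2, the squared distance from v to span{e_j}.)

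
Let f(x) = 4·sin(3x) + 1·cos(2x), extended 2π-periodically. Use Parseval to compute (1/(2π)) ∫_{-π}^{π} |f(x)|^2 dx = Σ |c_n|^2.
Σ |c_n|^2 = 17/2

Expand |f|^2 and use orthogonality of {sin(nx), cos(mx)} on [-π, π]:
  ∫_{-π}^{π} sin(nx)^2 dx = π, ∫ cos(mx)^2 dx = π, and cross terms integrate to 0.
So ∫_{-π}^{π} f(x)^2 dx = 4^2 · π + 1^2 · π = (16 + 1)π.
Divide by 2π: (16 + 1)/2 = 17/2.
By Parseval, this equals Σ |c_n|^2.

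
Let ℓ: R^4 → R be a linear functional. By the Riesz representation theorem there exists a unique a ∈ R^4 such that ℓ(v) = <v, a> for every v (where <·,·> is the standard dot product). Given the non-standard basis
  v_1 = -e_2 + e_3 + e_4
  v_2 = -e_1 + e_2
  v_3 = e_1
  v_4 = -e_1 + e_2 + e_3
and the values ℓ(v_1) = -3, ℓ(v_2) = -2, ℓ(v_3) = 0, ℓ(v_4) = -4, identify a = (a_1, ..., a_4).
a = (0, -2, -2, -3)

Write a = (a_1, ..., a_4) in the standard basis. For each basis vector v_i, ℓ(v_i) = <v_i, a> is a linear equation in the a_j's. Collect the n equations into a matrix system V a = ℓ, where row i of V is v_i (expressed in the standard basis). Since V is invertible (lower-triangular with 1s on the diagonal, up to permutation), solve by back-substitution:
  V =
[[0, -1, 1, 1],
 [-1, 1, 0, 0],
 [1, 0, 0, 0],
 [-1, 1, 1, 0]]
  V a = (-3, -2, 0, -4)
Solving gives a = (0, -2, -2, -3).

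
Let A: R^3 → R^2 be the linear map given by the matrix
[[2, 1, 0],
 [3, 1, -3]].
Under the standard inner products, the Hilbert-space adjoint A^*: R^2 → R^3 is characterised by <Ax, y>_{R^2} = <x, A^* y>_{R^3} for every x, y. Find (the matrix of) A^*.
A^* = A^T =
[[2, 3],
 [1, 1],
 [0, -3]]

For real matrices with standard dot products, the defining identity <Ax, y> = <x, A^* y> gives (Ax)^T y = x^T (A^*) y, i.e. x^T A^T y = x^T (A^*) y. Since this holds for all x, y, we must have A^* = A^T. Therefore
A^* =
[[2, 3],
 [1, 1],
 [0, -3]].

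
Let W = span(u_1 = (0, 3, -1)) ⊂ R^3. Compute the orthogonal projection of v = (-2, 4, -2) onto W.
proj_W(v) = (0, 21/5, -7/5)

Set up U = [u_1 | ... | u_1] ∈ R^(3×1). The projector onto W = col(U) is P = U (U^T U)^(-1) U^T.
Compute U^T U =
  [10],
and U^T v = (14).
Solve U^T U · c = U^T v for the coefficients: c = (7/5). The projection is proj_W(v) = U c.
Check: (v - proj_W(v)) · u_1 = 0  (should be 0).
Result: proj_W(v) = (0, 21/5, -7/5).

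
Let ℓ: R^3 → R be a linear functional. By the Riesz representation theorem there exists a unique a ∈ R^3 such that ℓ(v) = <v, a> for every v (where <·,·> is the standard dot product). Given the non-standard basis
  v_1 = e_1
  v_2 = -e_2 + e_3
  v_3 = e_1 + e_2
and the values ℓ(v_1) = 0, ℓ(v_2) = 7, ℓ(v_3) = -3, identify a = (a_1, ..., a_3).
a = (0, -3, 4)

Write a = (a_1, ..., a_3) in the standard basis. For each basis vector v_i, ℓ(v_i) = <v_i, a> is a linear equation in the a_j's. Collect the n equations into a matrix system V a = ℓ, where row i of V is v_i (expressed in the standard basis). Since V is invertible (lower-triangular with 1s on the diagonal, up to permutation), solve by back-substitution:
  V =
[[1, 0, 0],
 [0, -1, 1],
 [1, 1, 0]]
  V a = (0, 7, -3)
Solving gives a = (0, -3, 4).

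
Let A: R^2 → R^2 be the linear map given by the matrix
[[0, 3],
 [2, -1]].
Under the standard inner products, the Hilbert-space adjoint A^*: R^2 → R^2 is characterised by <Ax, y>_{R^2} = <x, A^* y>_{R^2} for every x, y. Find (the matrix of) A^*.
A^* = A^T =
[[0, 2],
 [3, -1]]

For real matrices with standard dot products, the defining identity <Ax, y> = <x, A^* y> gives (Ax)^T y = x^T (A^*) y, i.e. x^T A^T y = x^T (A^*) y. Since this holds for all x, y, we must have A^* = A^T. Therefore
A^* =
[[0, 2],
 [3, -1]].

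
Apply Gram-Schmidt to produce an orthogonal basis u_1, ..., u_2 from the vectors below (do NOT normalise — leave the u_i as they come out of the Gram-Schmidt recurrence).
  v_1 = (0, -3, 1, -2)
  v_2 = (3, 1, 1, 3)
Orthogonal basis:
  u_1 = (0, -3, 1, -2)
  u_2 = (3, -5/7, 11/7, 13/7)

Apply the Gram-Schmidt recurrence
  u_1 = v_1
  u_i = v_i − Σ_{j<i} ((v_i · u_j) / (u_j · u_j)) · u_j.

Step by step this gives:
  u_1 = (0, -3, 1, -2)
  u_2 = (3, -5/7, 11/7, 13/7)

Orthogonality check:
  u_2 · u_1 = 0 (should be 0)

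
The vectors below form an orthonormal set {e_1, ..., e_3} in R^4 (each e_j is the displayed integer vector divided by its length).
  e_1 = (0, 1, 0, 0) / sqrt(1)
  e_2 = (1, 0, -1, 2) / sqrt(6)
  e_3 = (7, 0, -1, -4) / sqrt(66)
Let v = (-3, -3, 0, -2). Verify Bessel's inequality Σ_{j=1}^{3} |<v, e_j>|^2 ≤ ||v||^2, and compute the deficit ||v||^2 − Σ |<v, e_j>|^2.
Σ |<v, e_j>|^2 = 217/11; ||v||^2 = 22; deficit = 25/11

Write each e_j = u_j / sqrt(<u_j, u_j>) where u_j is the displayed integer vector. Then <v, e_j> = <v, u_j> / sqrt(<u_j, u_j>), so |<v, e_j>|^2 = <v, u_j>^2 / <u_j, u_j>.
Coefficients: <v, e_1> = -3/sqrt(1), <v, e_2> = -7/sqrt(6), <v, e_3> = -13/sqrt(66).
Square and sum: Σ |<v, e_j>|^2 = 217/11.
Compute ||v||^2 = v·v = 22.
Deficit = 22 − 217/11 = 25/11 ≥ 0, confirming Bessel's inequality. (The deficit equals ||v − Σ <v,e_j> e_j||^2, the squared distance from v to span{e_j}.)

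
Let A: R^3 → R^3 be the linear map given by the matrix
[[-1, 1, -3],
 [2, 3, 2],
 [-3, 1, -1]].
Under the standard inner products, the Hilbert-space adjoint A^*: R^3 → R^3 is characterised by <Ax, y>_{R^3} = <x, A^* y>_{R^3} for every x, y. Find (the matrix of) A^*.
A^* = A^T =
[[-1, 2, -3],
 [1, 3, 1],
 [-3, 2, -1]]

For real matrices with standard dot products, the defining identity <Ax, y> = <x, A^* y> gives (Ax)^T y = x^T (A^*) y, i.e. x^T A^T y = x^T (A^*) y. Since this holds for all x, y, we must have A^* = A^T. Therefore
A^* =
[[-1, 2, -3],
 [1, 3, 1],
 [-3, 2, -1]].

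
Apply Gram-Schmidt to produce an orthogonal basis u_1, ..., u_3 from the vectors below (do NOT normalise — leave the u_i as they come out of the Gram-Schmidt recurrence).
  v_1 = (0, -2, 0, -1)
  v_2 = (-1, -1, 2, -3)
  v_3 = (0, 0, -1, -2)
Orthogonal basis:
  u_1 = (0, -2, 0, -1)
  u_2 = (-1, 1, 2, -2)
  u_3 = (1/5, 3/5, -7/5, -6/5)

Apply the Gram-Schmidt recurrence
  u_1 = v_1
  u_i = v_i − Σ_{j<i} ((v_i · u_j) / (u_j · u_j)) · u_j.

Step by step this gives:
  u_1 = (0, -2, 0, -1)
  u_2 = (-1, 1, 2, -2)
  u_3 = (1/5, 3/5, -7/5, -6/5)

Orthogonality check:
  u_2 · u_1 = 0 (should be 0)
  u_3 · u_1 = 0 (should be 0)
  u_3 · u_2 = 0 (should be 0)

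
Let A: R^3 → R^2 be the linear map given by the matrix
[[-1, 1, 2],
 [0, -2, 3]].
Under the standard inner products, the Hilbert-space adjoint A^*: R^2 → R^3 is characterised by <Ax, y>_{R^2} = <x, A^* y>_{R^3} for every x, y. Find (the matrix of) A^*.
A^* = A^T =
[[-1, 0],
 [1, -2],
 [2, 3]]

For real matrices with standard dot products, the defining identity <Ax, y> = <x, A^* y> gives (Ax)^T y = x^T (A^*) y, i.e. x^T A^T y = x^T (A^*) y. Since this holds for all x, y, we must have A^* = A^T. Therefore
A^* =
[[-1, 0],
 [1, -2],
 [2, 3]].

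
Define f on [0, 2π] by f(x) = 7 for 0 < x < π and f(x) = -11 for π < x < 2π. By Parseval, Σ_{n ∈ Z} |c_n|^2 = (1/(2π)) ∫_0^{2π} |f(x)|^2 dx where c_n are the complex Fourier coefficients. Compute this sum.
Σ |c_n|^2 = 85

Parseval equates the L^2 energy of f (normalised by 1/(2π)) with the ℓ^2 sum of its Fourier coefficients: (1/(2π)) ∫_0^{2π} |f|^2 = Σ |c_n|^2.
Compute the left side: (1/(2π)) [∫_0^π 7^2 dx + ∫_π^{2π} (-11)^2 dx] = (1/(2π)) · (49π + 121π) = (49 + 121)/2 = 85.
So Σ_{n ∈ Z} |c_n|^2 = 85.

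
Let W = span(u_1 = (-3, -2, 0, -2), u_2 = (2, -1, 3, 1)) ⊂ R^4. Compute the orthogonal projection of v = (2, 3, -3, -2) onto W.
proj_W(v) = (104/219, 578/219, -218/73, 142/219)

Set up U = [u_1 | ... | u_2] ∈ R^(4×2). The projector onto W = col(U) is P = U (U^T U)^(-1) U^T.
Compute U^T U =
  [17, -6]
  [-6, 15],
and U^T v = (-8, -10).
Solve U^T U · c = U^T v for the coefficients: c = (-60/73, -218/219). The projection is proj_W(v) = U c.
Check: (v - proj_W(v)) · u_1 = 0  (should be 0).
Check: (v - proj_W(v)) · u_2 = 0  (should be 0).
Result: proj_W(v) = (104/219, 578/219, -218/73, 142/219).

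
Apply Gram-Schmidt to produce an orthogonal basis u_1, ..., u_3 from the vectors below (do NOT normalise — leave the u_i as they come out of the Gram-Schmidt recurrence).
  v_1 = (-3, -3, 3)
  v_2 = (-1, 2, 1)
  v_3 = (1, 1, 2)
Orthogonal basis:
  u_1 = (-3, -3, 3)
  u_2 = (-1, 2, 1)
  u_3 = (3/2, 0, 3/2)

Apply the Gram-Schmidt recurrence
  u_1 = v_1
  u_i = v_i − Σ_{j<i} ((v_i · u_j) / (u_j · u_j)) · u_j.

Step by step this gives:
  u_1 = (-3, -3, 3)
  u_2 = (-1, 2, 1)
  u_3 = (3/2, 0, 3/2)

Orthogonality check:
  u_2 · u_1 = 0 (should be 0)
  u_3 · u_1 = 0 (should be 0)
  u_3 · u_2 = 0 (should be 0)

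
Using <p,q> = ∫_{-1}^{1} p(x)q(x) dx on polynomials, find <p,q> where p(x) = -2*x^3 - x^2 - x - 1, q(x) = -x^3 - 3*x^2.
<p,q> = 146/35

Expand the product: p(x)·q(x) = 2*x^6 + 7*x^5 + 4*x^4 + 4*x^3 + 3*x^2.
∫_{-1}^{1} of each monomial x^k gives [2/(k+1) if k even, 0 if k odd]. Integrating term-by-term (or equivalently evaluating the antiderivative F(x) = 2*x^7/7 + 7*x^6/6 + 4*x^5/5 + x^4 + x^3 at the endpoints):
  F(1) − F(−1) = 893/210 − (17/210) = 146/35.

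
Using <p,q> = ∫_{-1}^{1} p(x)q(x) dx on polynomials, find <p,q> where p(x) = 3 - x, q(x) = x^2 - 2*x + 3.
<p,q> = 64/3

Expand the product: p(x)·q(x) = -x^3 + 5*x^2 - 9*x + 9.
∫_{-1}^{1} of each monomial x^k gives [2/(k+1) if k even, 0 if k odd]. Integrating term-by-term (or equivalently evaluating the antiderivative F(x) = -x^4/4 + 5*x^3/3 - 9*x^2/2 + 9*x at the endpoints):
  F(1) − F(−1) = 71/12 − (-185/12) = 64/3.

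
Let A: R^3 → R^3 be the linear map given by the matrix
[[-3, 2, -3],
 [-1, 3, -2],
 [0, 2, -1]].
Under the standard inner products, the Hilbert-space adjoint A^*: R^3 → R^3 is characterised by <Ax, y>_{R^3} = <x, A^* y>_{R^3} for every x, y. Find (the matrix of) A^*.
A^* = A^T =
[[-3, -1, 0],
 [2, 3, 2],
 [-3, -2, -1]]

For real matrices with standard dot products, the defining identity <Ax, y> = <x, A^* y> gives (Ax)^T y = x^T (A^*) y, i.e. x^T A^T y = x^T (A^*) y. Since this holds for all x, y, we must have A^* = A^T. Therefore
A^* =
[[-3, -1, 0],
 [2, 3, 2],
 [-3, -2, -1]].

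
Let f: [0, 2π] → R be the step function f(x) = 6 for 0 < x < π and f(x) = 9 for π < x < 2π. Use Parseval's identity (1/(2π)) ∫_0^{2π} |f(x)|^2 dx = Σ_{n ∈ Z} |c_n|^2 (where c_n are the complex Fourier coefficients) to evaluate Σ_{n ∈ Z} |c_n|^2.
Σ |c_n|^2 = 117/2

Parseval equates the L^2 energy of f (normalised by 1/(2π)) with the ℓ^2 sum of its Fourier coefficients: (1/(2π)) ∫_0^{2π} |f|^2 = Σ |c_n|^2.
Compute the left side: (1/(2π)) [∫_0^π 6^2 dx + ∫_π^{2π} 9^2 dx] = (1/(2π)) · (36π + 81π) = (36 + 81)/2 = 117/2.
So Σ_{n ∈ Z} |c_n|^2 = 117/2.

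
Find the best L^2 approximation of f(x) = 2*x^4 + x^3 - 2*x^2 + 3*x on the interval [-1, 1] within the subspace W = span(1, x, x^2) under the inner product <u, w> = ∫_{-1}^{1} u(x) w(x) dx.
g(x) = -2*x^2/7 + 18*x/5 - 6/35

The best approximation g ∈ W is the orthogonal projection of f onto W. Writing g = a_0 + a_1 x + a_2 x^2, the coefficients solve the normal equations G · a = b where
  G_{ij} = <φ_i, φ_j> and b_i = <f, φ_i>, with φ_0 = 1, φ_1 = x, φ_2 = x^2.
G =
  [2, 0, 2/3]
  [0, 2/3, 0]
  [2/3, 0, 2/5],
b = (-8/15, 12/5, -8/35).
Solving gives a_0 = -6/35, a_1 = 18/5, a_2 = -2/7, so
  g(x) = -2*x^2/7 + 18*x/5 - 6/35.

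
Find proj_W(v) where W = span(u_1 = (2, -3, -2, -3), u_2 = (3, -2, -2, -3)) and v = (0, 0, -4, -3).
proj_W(v) = (5/3, -5/3, -4/3, -2)

Set up U = [u_1 | ... | u_2] ∈ R^(4×2). The projector onto W = col(U) is P = U (U^T U)^(-1) U^T.
Compute U^T U =
  [26, 25]
  [25, 26],
and U^T v = (17, 17).
Solve U^T U · c = U^T v for the coefficients: c = (1/3, 1/3). The projection is proj_W(v) = U c.
Check: (v - proj_W(v)) · u_1 = 0  (should be 0).
Check: (v - proj_W(v)) · u_2 = 0  (should be 0).
Result: proj_W(v) = (5/3, -5/3, -4/3, -2).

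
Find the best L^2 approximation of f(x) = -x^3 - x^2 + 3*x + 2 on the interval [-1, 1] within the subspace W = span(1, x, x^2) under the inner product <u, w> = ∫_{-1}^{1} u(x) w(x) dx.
g(x) = -x^2 + 12*x/5 + 2

The best approximation g ∈ W is the orthogonal projection of f onto W. Writing g = a_0 + a_1 x + a_2 x^2, the coefficients solve the normal equations G · a = b where
  G_{ij} = <φ_i, φ_j> and b_i = <f, φ_i>, with φ_0 = 1, φ_1 = x, φ_2 = x^2.
G =
  [2, 0, 2/3]
  [0, 2/3, 0]
  [2/3, 0, 2/5],
b = (10/3, 8/5, 14/15).
Solving gives a_0 = 2, a_1 = 12/5, a_2 = -1, so
  g(x) = -x^2 + 12*x/5 + 2.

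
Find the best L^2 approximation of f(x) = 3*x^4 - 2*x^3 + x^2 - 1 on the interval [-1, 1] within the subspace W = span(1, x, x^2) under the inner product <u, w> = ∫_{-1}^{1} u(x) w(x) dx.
g(x) = 25*x^2/7 - 6*x/5 - 44/35

The best approximation g ∈ W is the orthogonal projection of f onto W. Writing g = a_0 + a_1 x + a_2 x^2, the coefficients solve the normal equations G · a = b where
  G_{ij} = <φ_i, φ_j> and b_i = <f, φ_i>, with φ_0 = 1, φ_1 = x, φ_2 = x^2.
G =
  [2, 0, 2/3]
  [0, 2/3, 0]
  [2/3, 0, 2/5],
b = (-2/15, -4/5, 62/105).
Solving gives a_0 = -44/35, a_1 = -6/5, a_2 = 25/7, so
  g(x) = 25*x^2/7 - 6*x/5 - 44/35.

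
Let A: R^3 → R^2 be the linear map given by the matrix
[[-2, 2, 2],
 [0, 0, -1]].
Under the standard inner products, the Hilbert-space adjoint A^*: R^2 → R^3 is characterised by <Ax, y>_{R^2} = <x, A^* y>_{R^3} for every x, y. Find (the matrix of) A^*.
A^* = A^T =
[[-2, 0],
 [2, 0],
 [2, -1]]

For real matrices with standard dot products, the defining identity <Ax, y> = <x, A^* y> gives (Ax)^T y = x^T (A^*) y, i.e. x^T A^T y = x^T (A^*) y. Since this holds for all x, y, we must have A^* = A^T. Therefore
A^* =
[[-2, 0],
 [2, 0],
 [2, -1]].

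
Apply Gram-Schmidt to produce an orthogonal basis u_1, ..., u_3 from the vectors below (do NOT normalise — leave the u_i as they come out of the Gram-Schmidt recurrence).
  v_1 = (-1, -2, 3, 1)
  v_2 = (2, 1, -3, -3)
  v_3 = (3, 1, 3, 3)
Orthogonal basis:
  u_1 = (-1, -2, 3, 1)
  u_2 = (14/15, -17/15, 1/5, -29/15)
  u_3 = (358/89, 112/89, 153/89, 123/89)

Apply the Gram-Schmidt recurrence
  u_1 = v_1
  u_i = v_i − Σ_{j<i} ((v_i · u_j) / (u_j · u_j)) · u_j.

Step by step this gives:
  u_1 = (-1, -2, 3, 1)
  u_2 = (14/15, -17/15, 1/5, -29/15)
  u_3 = (358/89, 112/89, 153/89, 123/89)

Orthogonality check:
  u_2 · u_1 = 0 (should be 0)
  u_3 · u_1 = 0 (should be 0)
  u_3 · u_2 = 0 (should be 0)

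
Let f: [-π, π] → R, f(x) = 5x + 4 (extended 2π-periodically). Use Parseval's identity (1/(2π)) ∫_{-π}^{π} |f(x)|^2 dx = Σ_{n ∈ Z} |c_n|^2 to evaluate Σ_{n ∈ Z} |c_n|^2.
Σ |c_n|^2 = 25π^2/3 + 16

Expand and integrate term by term over [-π, π]:
  ∫ (5x)^2 dx = 25·(2π^3/3); ∫ 2·5·(4)·x dx = 0 (odd integrand); ∫ 4^2 dx = 16·2π.
So (1/(2π)) ∫_{-π}^{π} (5x + 4)^2 dx = 25π^2/3 + 16 = 25π^2/3 + 16.
Parseval ⇒ Σ |c_n|^2 = 25π^2/3 + 16.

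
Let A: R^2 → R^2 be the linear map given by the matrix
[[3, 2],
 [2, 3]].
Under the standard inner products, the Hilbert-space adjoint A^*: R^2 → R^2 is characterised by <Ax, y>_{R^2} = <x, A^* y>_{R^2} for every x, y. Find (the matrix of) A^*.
A^* = A^T =
[[3, 2],
 [2, 3]]

For real matrices with standard dot products, the defining identity <Ax, y> = <x, A^* y> gives (Ax)^T y = x^T (A^*) y, i.e. x^T A^T y = x^T (A^*) y. Since this holds for all x, y, we must have A^* = A^T. Therefore
A^* =
[[3, 2],
 [2, 3]].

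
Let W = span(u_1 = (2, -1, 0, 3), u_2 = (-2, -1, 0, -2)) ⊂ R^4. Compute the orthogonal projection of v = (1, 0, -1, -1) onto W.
proj_W(v) = (0, 2/5, 0, -1/5)

Set up U = [u_1 | ... | u_2] ∈ R^(4×2). The projector onto W = col(U) is P = U (U^T U)^(-1) U^T.
Compute U^T U =
  [14, -9]
  [-9, 9],
and U^T v = (-1, 0).
Solve U^T U · c = U^T v for the coefficients: c = (-1/5, -1/5). The projection is proj_W(v) = U c.
Check: (v - proj_W(v)) · u_1 = 0  (should be 0).
Check: (v - proj_W(v)) · u_2 = 0  (should be 0).
Result: proj_W(v) = (0, 2/5, 0, -1/5).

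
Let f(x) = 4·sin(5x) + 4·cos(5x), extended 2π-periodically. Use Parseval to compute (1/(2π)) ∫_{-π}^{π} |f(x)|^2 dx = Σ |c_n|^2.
Σ |c_n|^2 = 16

Expand |f|^2 and use orthogonality of {sin(nx), cos(mx)} on [-π, π]:
  ∫_{-π}^{π} sin(nx)^2 dx = π, ∫ cos(mx)^2 dx = π, and cross terms integrate to 0.
So ∫_{-π}^{π} f(x)^2 dx = 4^2 · π + 4^2 · π = (16 + 16)π.
Divide by 2π: (16 + 16)/2 = 16.
By Parseval, this equals Σ |c_n|^2.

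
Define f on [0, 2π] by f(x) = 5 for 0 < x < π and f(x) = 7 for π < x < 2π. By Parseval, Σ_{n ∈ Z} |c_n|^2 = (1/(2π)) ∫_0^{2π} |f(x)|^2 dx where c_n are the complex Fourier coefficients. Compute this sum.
Σ |c_n|^2 = 37

Parseval equates the L^2 energy of f (normalised by 1/(2π)) with the ℓ^2 sum of its Fourier coefficients: (1/(2π)) ∫_0^{2π} |f|^2 = Σ |c_n|^2.
Compute the left side: (1/(2π)) [∫_0^π 5^2 dx + ∫_π^{2π} 7^2 dx] = (1/(2π)) · (25π + 49π) = (25 + 49)/2 = 37.
So Σ_{n ∈ Z} |c_n|^2 = 37.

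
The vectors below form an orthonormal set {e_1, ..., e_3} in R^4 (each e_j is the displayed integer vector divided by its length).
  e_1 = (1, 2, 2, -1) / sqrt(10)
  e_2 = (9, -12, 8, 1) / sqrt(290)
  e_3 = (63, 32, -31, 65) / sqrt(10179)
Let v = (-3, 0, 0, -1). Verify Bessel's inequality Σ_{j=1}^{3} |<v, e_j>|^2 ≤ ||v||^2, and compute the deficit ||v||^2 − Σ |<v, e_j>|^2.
Σ |<v, e_j>|^2 = 3314/351; ||v||^2 = 10; deficit = 196/351

Write each e_j = u_j / sqrt(<u_j, u_j>) where u_j is the displayed integer vector. Then <v, e_j> = <v, u_j> / sqrt(<u_j, u_j>), so |<v, e_j>|^2 = <v, u_j>^2 / <u_j, u_j>.
Coefficients: <v, e_1> = -2/sqrt(10), <v, e_2> = -28/sqrt(290), <v, e_3> = -254/sqrt(10179).
Square and sum: Σ |<v, e_j>|^2 = 3314/351.
Compute ||v||^2 = v·v = 10.
Deficit = 10 − 3314/351 = 196/351 ≥ 0, confirming Bessel's inequality. (The deficit equals ||v − Σ <v,e_j> e_j||^2, the squared distance from v to span{e_j}.)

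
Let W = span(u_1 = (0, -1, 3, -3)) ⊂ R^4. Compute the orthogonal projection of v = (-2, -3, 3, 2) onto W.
proj_W(v) = (0, -6/19, 18/19, -18/19)

Set up U = [u_1 | ... | u_1] ∈ R^(4×1). The projector onto W = col(U) is P = U (U^T U)^(-1) U^T.
Compute U^T U =
  [19],
and U^T v = (6).
Solve U^T U · c = U^T v for the coefficients: c = (6/19). The projection is proj_W(v) = U c.
Check: (v - proj_W(v)) · u_1 = 0  (should be 0).
Result: proj_W(v) = (0, -6/19, 18/19, -18/19).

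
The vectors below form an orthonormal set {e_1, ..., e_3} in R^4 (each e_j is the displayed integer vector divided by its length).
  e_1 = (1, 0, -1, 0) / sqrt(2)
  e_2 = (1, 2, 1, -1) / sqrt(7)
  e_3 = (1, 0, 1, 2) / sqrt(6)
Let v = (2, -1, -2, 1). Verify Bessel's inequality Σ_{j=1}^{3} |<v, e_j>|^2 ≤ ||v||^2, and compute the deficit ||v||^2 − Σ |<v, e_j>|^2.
Σ |<v, e_j>|^2 = 209/21; ||v||^2 = 10; deficit = 1/21

Write each e_j = u_j / sqrt(<u_j, u_j>) where u_j is the displayed integer vector. Then <v, e_j> = <v, u_j> / sqrt(<u_j, u_j>), so |<v, e_j>|^2 = <v, u_j>^2 / <u_j, u_j>.
Coefficients: <v, e_1> = 4/sqrt(2), <v, e_2> = -3/sqrt(7), <v, e_3> = 2/sqrt(6).
Square and sum: Σ |<v, e_j>|^2 = 209/21.
Compute ||v||^2 = v·v = 10.
Deficit = 10 − 209/21 = 1/21 ≥ 0, confirming Bessel's inequality. (The deficit equals ||v − Σ <v,e_j> e_j||^2, the squared distance from v to span{e_j}.)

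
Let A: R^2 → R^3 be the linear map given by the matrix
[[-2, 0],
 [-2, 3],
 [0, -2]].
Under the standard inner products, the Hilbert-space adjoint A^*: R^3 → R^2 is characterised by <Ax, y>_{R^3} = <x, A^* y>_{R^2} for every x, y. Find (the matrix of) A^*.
A^* = A^T =
[[-2, -2, 0],
 [0, 3, -2]]

For real matrices with standard dot products, the defining identity <Ax, y> = <x, A^* y> gives (Ax)^T y = x^T (A^*) y, i.e. x^T A^T y = x^T (A^*) y. Since this holds for all x, y, we must have A^* = A^T. Therefore
A^* =
[[-2, -2, 0],
 [0, 3, -2]].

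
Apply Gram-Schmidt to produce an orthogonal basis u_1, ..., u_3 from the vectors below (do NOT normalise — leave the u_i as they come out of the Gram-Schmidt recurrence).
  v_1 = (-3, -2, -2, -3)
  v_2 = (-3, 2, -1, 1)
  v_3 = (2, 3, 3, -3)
Orthogonal basis:
  u_1 = (-3, -2, -2, -3)
  u_2 = (-33/13, 30/13, -9/13, 19/13)
  u_3 = (5/34, 570/187, 390/187, -1335/374)

Apply the Gram-Schmidt recurrence
  u_1 = v_1
  u_i = v_i − Σ_{j<i} ((v_i · u_j) / (u_j · u_j)) · u_j.

Step by step this gives:
  u_1 = (-3, -2, -2, -3)
  u_2 = (-33/13, 30/13, -9/13, 19/13)
  u_3 = (5/34, 570/187, 390/187, -1335/374)

Orthogonality check:
  u_2 · u_1 = 0 (should be 0)
  u_3 · u_1 = 0 (should be 0)
  u_3 · u_2 = 0 (should be 0)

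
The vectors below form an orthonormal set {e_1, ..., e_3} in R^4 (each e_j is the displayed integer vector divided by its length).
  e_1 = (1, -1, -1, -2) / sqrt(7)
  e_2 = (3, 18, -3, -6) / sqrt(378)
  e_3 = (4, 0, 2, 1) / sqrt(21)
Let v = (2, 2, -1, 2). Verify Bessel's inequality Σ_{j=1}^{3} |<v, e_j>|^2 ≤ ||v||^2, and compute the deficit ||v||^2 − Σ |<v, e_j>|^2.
Σ |<v, e_j>|^2 = 101/14; ||v||^2 = 13; deficit = 81/14

Write each e_j = u_j / sqrt(<u_j, u_j>) where u_j is the displayed integer vector. Then <v, e_j> = <v, u_j> / sqrt(<u_j, u_j>), so |<v, e_j>|^2 = <v, u_j>^2 / <u_j, u_j>.
Coefficients: <v, e_1> = -3/sqrt(7), <v, e_2> = 33/sqrt(378), <v, e_3> = 8/sqrt(21).
Square and sum: Σ |<v, e_j>|^2 = 101/14.
Compute ||v||^2 = v·v = 13.
Deficit = 13 − 101/14 = 81/14 ≥ 0, confirming Bessel's inequality. (The deficit equals ||v − Σ <v,e_j> e_j||^2, the squared distance from v to span{e_j}.)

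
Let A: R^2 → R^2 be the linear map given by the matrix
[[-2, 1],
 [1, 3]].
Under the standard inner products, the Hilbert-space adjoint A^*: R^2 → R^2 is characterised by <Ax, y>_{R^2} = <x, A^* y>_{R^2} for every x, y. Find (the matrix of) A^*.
A^* = A^T =
[[-2, 1],
 [1, 3]]

For real matrices with standard dot products, the defining identity <Ax, y> = <x, A^* y> gives (Ax)^T y = x^T (A^*) y, i.e. x^T A^T y = x^T (A^*) y. Since this holds for all x, y, we must have A^* = A^T. Therefore
A^* =
[[-2, 1],
 [1, 3]].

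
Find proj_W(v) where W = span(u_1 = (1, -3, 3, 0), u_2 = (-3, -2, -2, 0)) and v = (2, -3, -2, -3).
proj_W(v) = (-88/157, -473/314, 109/314, 0)

Set up U = [u_1 | ... | u_2] ∈ R^(4×2). The projector onto W = col(U) is P = U (U^T U)^(-1) U^T.
Compute U^T U =
  [19, -3]
  [-3, 17],
and U^T v = (5, 4).
Solve U^T U · c = U^T v for the coefficients: c = (97/314, 91/314). The projection is proj_W(v) = U c.
Check: (v - proj_W(v)) · u_1 = 0  (should be 0).
Check: (v - proj_W(v)) · u_2 = 0  (should be 0).
Result: proj_W(v) = (-88/157, -473/314, 109/314, 0).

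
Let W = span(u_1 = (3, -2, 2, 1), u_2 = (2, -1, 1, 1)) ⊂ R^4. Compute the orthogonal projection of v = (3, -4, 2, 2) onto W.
proj_W(v) = (19/5, -13/5, 13/5, 6/5)

Set up U = [u_1 | ... | u_2] ∈ R^(4×2). The projector onto W = col(U) is P = U (U^T U)^(-1) U^T.
Compute U^T U =
  [18, 11]
  [11, 7],
and U^T v = (23, 14).
Solve U^T U · c = U^T v for the coefficients: c = (7/5, -1/5). The projection is proj_W(v) = U c.
Check: (v - proj_W(v)) · u_1 = 0  (should be 0).
Check: (v - proj_W(v)) · u_2 = 0  (should be 0).
Result: proj_W(v) = (19/5, -13/5, 13/5, 6/5).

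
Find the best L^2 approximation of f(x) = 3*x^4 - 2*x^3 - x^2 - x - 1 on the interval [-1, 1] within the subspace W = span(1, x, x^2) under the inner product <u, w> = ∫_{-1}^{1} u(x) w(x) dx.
g(x) = 11*x^2/7 - 11*x/5 - 44/35

The best approximation g ∈ W is the orthogonal projection of f onto W. Writing g = a_0 + a_1 x + a_2 x^2, the coefficients solve the normal equations G · a = b where
  G_{ij} = <φ_i, φ_j> and b_i = <f, φ_i>, with φ_0 = 1, φ_1 = x, φ_2 = x^2.
G =
  [2, 0, 2/3]
  [0, 2/3, 0]
  [2/3, 0, 2/5],
b = (-22/15, -22/15, -22/105).
Solving gives a_0 = -44/35, a_1 = -11/5, a_2 = 11/7, so
  g(x) = 11*x^2/7 - 11*x/5 - 44/35.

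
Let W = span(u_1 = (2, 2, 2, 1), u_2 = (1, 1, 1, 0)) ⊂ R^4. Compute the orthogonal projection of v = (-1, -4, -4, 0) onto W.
proj_W(v) = (-3, -3, -3, 0)

Set up U = [u_1 | ... | u_2] ∈ R^(4×2). The projector onto W = col(U) is P = U (U^T U)^(-1) U^T.
Compute U^T U =
  [13, 6]
  [6, 3],
and U^T v = (-18, -9).
Solve U^T U · c = U^T v for the coefficients: c = (0, -3). The projection is proj_W(v) = U c.
Check: (v - proj_W(v)) · u_1 = 0  (should be 0).
Check: (v - proj_W(v)) · u_2 = 0  (should be 0).
Result: proj_W(v) = (-3, -3, -3, 0).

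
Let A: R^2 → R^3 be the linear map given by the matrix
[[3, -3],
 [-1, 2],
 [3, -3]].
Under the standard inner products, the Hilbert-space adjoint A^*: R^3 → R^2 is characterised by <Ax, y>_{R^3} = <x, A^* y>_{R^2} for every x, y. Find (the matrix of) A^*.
A^* = A^T =
[[3, -1, 3],
 [-3, 2, -3]]

For real matrices with standard dot products, the defining identity <Ax, y> = <x, A^* y> gives (Ax)^T y = x^T (A^*) y, i.e. x^T A^T y = x^T (A^*) y. Since this holds for all x, y, we must have A^* = A^T. Therefore
A^* =
[[3, -1, 3],
 [-3, 2, -3]].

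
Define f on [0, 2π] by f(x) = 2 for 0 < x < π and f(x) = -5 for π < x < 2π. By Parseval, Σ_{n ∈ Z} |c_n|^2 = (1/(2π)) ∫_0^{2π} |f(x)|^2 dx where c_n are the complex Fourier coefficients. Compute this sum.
Σ |c_n|^2 = 29/2

Parseval equates the L^2 energy of f (normalised by 1/(2π)) with the ℓ^2 sum of its Fourier coefficients: (1/(2π)) ∫_0^{2π} |f|^2 = Σ |c_n|^2.
Compute the left side: (1/(2π)) [∫_0^π 2^2 dx + ∫_π^{2π} (-5)^2 dx] = (1/(2π)) · (4π + 25π) = (4 + 25)/2 = 29/2.
So Σ_{n ∈ Z} |c_n|^2 = 29/2.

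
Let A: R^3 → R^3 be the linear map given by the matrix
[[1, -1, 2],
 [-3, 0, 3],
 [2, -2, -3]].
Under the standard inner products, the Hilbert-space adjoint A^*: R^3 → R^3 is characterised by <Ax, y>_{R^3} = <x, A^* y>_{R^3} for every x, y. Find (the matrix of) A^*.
A^* = A^T =
[[1, -3, 2],
 [-1, 0, -2],
 [2, 3, -3]]

For real matrices with standard dot products, the defining identity <Ax, y> = <x, A^* y> gives (Ax)^T y = x^T (A^*) y, i.e. x^T A^T y = x^T (A^*) y. Since this holds for all x, y, we must have A^* = A^T. Therefore
A^* =
[[1, -3, 2],
 [-1, 0, -2],
 [2, 3, -3]].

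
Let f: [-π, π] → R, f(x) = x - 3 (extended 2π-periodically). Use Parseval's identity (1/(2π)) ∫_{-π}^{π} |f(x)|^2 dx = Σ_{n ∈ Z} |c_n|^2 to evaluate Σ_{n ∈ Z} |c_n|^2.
Σ |c_n|^2 = π^2/3 + 9

Expand and integrate term by term over [-π, π]:
  ∫ (x)^2 dx = 1·(2π^3/3); ∫ 2·1·(-3)·x dx = 0 (odd integrand); ∫ (-3)^2 dx = 9·2π.
So (1/(2π)) ∫_{-π}^{π} (x - 3)^2 dx = 1π^2/3 + 9 = π^2/3 + 9.
Parseval ⇒ Σ |c_n|^2 = π^2/3 + 9.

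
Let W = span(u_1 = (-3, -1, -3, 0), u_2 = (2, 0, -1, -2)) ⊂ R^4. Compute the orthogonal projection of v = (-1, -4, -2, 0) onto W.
proj_W(v) = (-91/54, -13/18, -65/27, -13/27)

Set up U = [u_1 | ... | u_2] ∈ R^(4×2). The projector onto W = col(U) is P = U (U^T U)^(-1) U^T.
Compute U^T U =
  [19, -3]
  [-3, 9],
and U^T v = (13, 0).
Solve U^T U · c = U^T v for the coefficients: c = (13/18, 13/54). The projection is proj_W(v) = U c.
Check: (v - proj_W(v)) · u_1 = 0  (should be 0).
Check: (v - proj_W(v)) · u_2 = 0  (should be 0).
Result: proj_W(v) = (-91/54, -13/18, -65/27, -13/27).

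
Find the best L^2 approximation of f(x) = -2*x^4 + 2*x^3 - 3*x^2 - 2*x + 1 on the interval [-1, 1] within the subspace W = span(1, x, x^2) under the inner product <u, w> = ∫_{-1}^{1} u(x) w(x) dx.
g(x) = -33*x^2/7 - 4*x/5 + 41/35

The best approximation g ∈ W is the orthogonal projection of f onto W. Writing g = a_0 + a_1 x + a_2 x^2, the coefficients solve the normal equations G · a = b where
  G_{ij} = <φ_i, φ_j> and b_i = <f, φ_i>, with φ_0 = 1, φ_1 = x, φ_2 = x^2.
G =
  [2, 0, 2/3]
  [0, 2/3, 0]
  [2/3, 0, 2/5],
b = (-4/5, -8/15, -116/105).
Solving gives a_0 = 41/35, a_1 = -4/5, a_2 = -33/7, so
  g(x) = -33*x^2/7 - 4*x/5 + 41/35.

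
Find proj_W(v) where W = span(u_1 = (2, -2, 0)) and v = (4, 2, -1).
proj_W(v) = (1, -1, 0)

Set up U = [u_1 | ... | u_1] ∈ R^(3×1). The projector onto W = col(U) is P = U (U^T U)^(-1) U^T.
Compute U^T U =
  [8],
and U^T v = (4).
Solve U^T U · c = U^T v for the coefficients: c = (1/2). The projection is proj_W(v) = U c.
Check: (v - proj_W(v)) · u_1 = 0  (should be 0).
Result: proj_W(v) = (1, -1, 0).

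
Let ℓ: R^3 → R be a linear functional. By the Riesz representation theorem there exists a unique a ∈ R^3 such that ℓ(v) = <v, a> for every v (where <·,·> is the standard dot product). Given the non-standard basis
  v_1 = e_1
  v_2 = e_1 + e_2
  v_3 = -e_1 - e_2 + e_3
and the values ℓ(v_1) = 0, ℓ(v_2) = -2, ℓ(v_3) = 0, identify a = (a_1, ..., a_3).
a = (0, -2, -2)

Write a = (a_1, ..., a_3) in the standard basis. For each basis vector v_i, ℓ(v_i) = <v_i, a> is a linear equation in the a_j's. Collect the n equations into a matrix system V a = ℓ, where row i of V is v_i (expressed in the standard basis). Since V is invertible (lower-triangular with 1s on the diagonal, up to permutation), solve by back-substitution:
  V =
[[1, 0, 0],
 [1, 1, 0],
 [-1, -1, 1]]
  V a = (0, -2, 0)
Solving gives a = (0, -2, -2).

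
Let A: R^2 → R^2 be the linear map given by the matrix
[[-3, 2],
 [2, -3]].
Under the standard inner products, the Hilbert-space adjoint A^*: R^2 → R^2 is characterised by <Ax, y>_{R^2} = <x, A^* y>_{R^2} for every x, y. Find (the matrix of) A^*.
A^* = A^T =
[[-3, 2],
 [2, -3]]

For real matrices with standard dot products, the defining identity <Ax, y> = <x, A^* y> gives (Ax)^T y = x^T (A^*) y, i.e. x^T A^T y = x^T (A^*) y. Since this holds for all x, y, we must have A^* = A^T. Therefore
A^* =
[[-3, 2],
 [2, -3]].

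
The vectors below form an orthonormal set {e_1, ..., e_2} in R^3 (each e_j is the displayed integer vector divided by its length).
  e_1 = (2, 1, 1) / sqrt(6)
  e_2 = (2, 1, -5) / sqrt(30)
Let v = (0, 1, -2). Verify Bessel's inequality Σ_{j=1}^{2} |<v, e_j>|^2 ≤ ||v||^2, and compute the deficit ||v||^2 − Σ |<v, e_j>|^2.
Σ |<v, e_j>|^2 = 21/5; ||v||^2 = 5; deficit = 4/5

Write each e_j = u_j / sqrt(<u_j, u_j>) where u_j is the displayed integer vector. Then <v, e_j> = <v, u_j> / sqrt(<u_j, u_j>), so |<v, e_j>|^2 = <v, u_j>^2 / <u_j, u_j>.
Coefficients: <v, e_1> = -1/sqrt(6), <v, e_2> = 11/sqrt(30).
Square and sum: Σ |<v, e_j>|^2 = 21/5.
Compute ||v||^2 = v·v = 5.
Deficit = 5 − 21/5 = 4/5 ≥ 0, confirming Bessel's inequality. (The deficit equals ||v − Σ <v,e_j> e_j||^2, the squared distance from v to span{e_j}.)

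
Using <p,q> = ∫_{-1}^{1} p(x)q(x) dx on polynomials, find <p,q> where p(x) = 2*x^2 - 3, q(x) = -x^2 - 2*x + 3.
<p,q> = -64/5

Expand the product: p(x)·q(x) = -2*x^4 - 4*x^3 + 9*x^2 + 6*x - 9.
∫_{-1}^{1} of each monomial x^k gives [2/(k+1) if k even, 0 if k odd]. Integrating term-by-term (or equivalently evaluating the antiderivative F(x) = -2*x^5/5 - x^4 + 3*x^3 + 3*x^2 - 9*x at the endpoints):
  F(1) − F(−1) = -22/5 − (42/5) = -64/5.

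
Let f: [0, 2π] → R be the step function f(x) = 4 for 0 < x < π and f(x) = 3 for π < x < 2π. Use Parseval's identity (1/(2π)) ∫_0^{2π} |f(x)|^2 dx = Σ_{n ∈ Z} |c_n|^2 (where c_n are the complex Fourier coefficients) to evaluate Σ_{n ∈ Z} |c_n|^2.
Σ |c_n|^2 = 25/2

Parseval equates the L^2 energy of f (normalised by 1/(2π)) with the ℓ^2 sum of its Fourier coefficients: (1/(2π)) ∫_0^{2π} |f|^2 = Σ |c_n|^2.
Compute the left side: (1/(2π)) [∫_0^π 4^2 dx + ∫_π^{2π} 3^2 dx] = (1/(2π)) · (16π + 9π) = (16 + 9)/2 = 25/2.
So Σ_{n ∈ Z} |c_n|^2 = 25/2.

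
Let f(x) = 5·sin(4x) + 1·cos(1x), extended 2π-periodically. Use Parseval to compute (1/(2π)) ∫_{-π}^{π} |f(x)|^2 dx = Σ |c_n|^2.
Σ |c_n|^2 = 13

Expand |f|^2 and use orthogonality of {sin(nx), cos(mx)} on [-π, π]:
  ∫_{-π}^{π} sin(nx)^2 dx = π, ∫ cos(mx)^2 dx = π, and cross terms integrate to 0.
So ∫_{-π}^{π} f(x)^2 dx = 5^2 · π + 1^2 · π = (25 + 1)π.
Divide by 2π: (25 + 1)/2 = 13.
By Parseval, this equals Σ |c_n|^2.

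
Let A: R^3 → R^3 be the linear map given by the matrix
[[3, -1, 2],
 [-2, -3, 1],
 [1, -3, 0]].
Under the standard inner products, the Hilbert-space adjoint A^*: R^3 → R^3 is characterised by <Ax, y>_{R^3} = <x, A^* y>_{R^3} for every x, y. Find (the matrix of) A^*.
A^* = A^T =
[[3, -2, 1],
 [-1, -3, -3],
 [2, 1, 0]]

For real matrices with standard dot products, the defining identity <Ax, y> = <x, A^* y> gives (Ax)^T y = x^T (A^*) y, i.e. x^T A^T y = x^T (A^*) y. Since this holds for all x, y, we must have A^* = A^T. Therefore
A^* =
[[3, -2, 1],
 [-1, -3, -3],
 [2, 1, 0]].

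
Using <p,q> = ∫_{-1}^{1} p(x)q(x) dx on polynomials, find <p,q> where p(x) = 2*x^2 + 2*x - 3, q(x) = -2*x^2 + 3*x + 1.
<p,q> = 26/15

Expand the product: p(x)·q(x) = -4*x^4 + 2*x^3 + 14*x^2 - 7*x - 3.
∫_{-1}^{1} of each monomial x^k gives [2/(k+1) if k even, 0 if k odd]. Integrating term-by-term (or equivalently evaluating the antiderivative F(x) = -4*x^5/5 + x^4/2 + 14*x^3/3 - 7*x^2/2 - 3*x at the endpoints):
  F(1) − F(−1) = -32/15 − (-58/15) = 26/15.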